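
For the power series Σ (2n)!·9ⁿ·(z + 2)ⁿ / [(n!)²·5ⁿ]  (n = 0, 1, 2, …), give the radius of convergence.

Ratio test: |a_{n+1}/a_n| = (2n+1)·(2n+2)/(n+1)² · 9/5 → 36/5 as n → ∞.
The series converges when 36/5 · |z + 2| < 1, giving R = 5/36.

R = 5/36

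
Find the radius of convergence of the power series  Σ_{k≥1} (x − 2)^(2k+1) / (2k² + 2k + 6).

Apply the ratio test: |a_{k+1}| / |a_k| = (2k² + 2k + 6)/(2(k+1)² + 2(k+1) + 6), which tends to 1 as k → ∞.
Writing y = (x − 2)², the series in y has radius 1, so |x − 2| < √(1) = 1 and R = 1.

R = 1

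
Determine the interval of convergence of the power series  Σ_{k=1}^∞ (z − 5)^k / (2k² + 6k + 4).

[4, 6]

By the ratio test, |a_{k+1}/a_k| = (2k² + 6k + 4)/(2(k+1)² + 6(k+1) + 4) → 1.
So the series converges when |z − 5| < 1 and diverges when |z − 5| > 1; R = 1.
Check z = 6: the terms are on the order of 1/k², so the series converges absolutely by comparison with the p-series (p = 2 > 1).
Endpoint z = 4: the series is dominated by a constant times Σ 1/k², which converges (p = 2 > 1).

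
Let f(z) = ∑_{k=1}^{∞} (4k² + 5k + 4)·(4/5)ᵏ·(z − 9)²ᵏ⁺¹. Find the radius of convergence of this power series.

R = √5/2

The ratio of consecutive coefficients is [(4(k+1)² + 5(k+1) + 4)/(4k² + 5k + 4)] · 4/5 → 4/5.
Successive powers of (z − 9) differ by 2, so the series converges when |z − 9|² · 4/5 < 1, i.e. |z − 9| < √(5/4). So R = √5/2.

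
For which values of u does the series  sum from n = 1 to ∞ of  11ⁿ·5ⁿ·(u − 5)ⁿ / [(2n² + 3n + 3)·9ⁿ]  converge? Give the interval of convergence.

[266/55, 284/55]

Apply the ratio test: |a_{n+1}| / |a_n| = [(2n² + 3n + 3)/(2(n+1)² + 3(n+1) + 3)] · 11·5/9, which tends to 55/9 as n → ∞.
Hence the series converges for |u − 5| < 1/(55/9) = 9/55, so the radius of convergence is 9/55.
Check u = 284/55: the terms are on the order of 1/n², so the series converges absolutely by comparison with the p-series (p = 2 > 1).
When u = 266/55, the terms are on the order of 1/n², so the series converges absolutely by comparison with the p-series (p = 2 > 1).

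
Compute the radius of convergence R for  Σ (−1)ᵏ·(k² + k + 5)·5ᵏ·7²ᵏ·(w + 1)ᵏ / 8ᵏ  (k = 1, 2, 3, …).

Apply the ratio test: |a_{k+1}| / |a_k| = [((k+1)² + (k+1) + 5)/(k² + k + 5)] · 5·49/8, which tends to 245/8 as k → ∞.
The series converges when 245/8 · |w + 1| < 1, giving R = 8/245.

R = 8/245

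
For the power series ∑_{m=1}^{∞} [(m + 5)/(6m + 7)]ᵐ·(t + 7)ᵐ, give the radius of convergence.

By the Cauchy root test, |a_m|^(1/m) = (m + 5)/(6m + 7) → 1/6.
Convergence for |t + 7| · 1/6 < 1, i.e. |t + 7| < 6. So R = 6.

R = 6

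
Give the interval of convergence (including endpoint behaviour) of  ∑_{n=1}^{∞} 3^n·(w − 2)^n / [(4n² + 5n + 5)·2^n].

The ratio of consecutive coefficients is [(4n² + 5n + 5)/(4(n+1)² + 5(n+1) + 5)] · 3/2 → 3/2.
Hence the series converges for |w − 2| < 1/(3/2) = 2/3, so the radius of convergence is 2/3.
When w = 8/3, the terms are on the order of 1/n², so the series converges absolutely by comparison with the p-series (p = 2 > 1).
Endpoint w = 4/3: absolute convergence follows by limit comparison with Σ 1/n².

[4/3, 8/3]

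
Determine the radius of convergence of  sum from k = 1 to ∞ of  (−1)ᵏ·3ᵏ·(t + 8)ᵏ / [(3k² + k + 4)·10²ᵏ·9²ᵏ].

Ratio test: |a_{k+1}/a_k| = [(3k² + k + 4)/(3(k+1)² + (k+1) + 4)] · 3/(100·81) → 1/2700 as k → ∞.
Hence the series converges for |t + 8| < 1/(1/2700) = 2700, so the radius of convergence is 2700.

R = 2700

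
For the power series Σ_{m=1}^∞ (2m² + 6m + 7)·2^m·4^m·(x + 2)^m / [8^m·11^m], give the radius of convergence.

R = 11

The ratio of consecutive coefficients is [(2(m+1)² + 6(m+1) + 7)/(2m² + 6m + 7)] · 2·4/(8·11) → 1/11.
Thus R = 1/(1/11) = 11.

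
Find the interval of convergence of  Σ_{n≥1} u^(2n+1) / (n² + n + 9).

[-1, 1]

Ratio test: |a_{n+1}/a_n| = (n² + n + 9)/((n+1)² + (n+1) + 9) → 1 as n → ∞.
Successive powers of u differ by 2, so the series converges when |u|² · 1 < 1, i.e. |u| < √(1) = 1. So R = 1.
Endpoint u = 1: the terms are on the order of 1/n², so the series converges absolutely by comparison with the p-series (p = 2 > 1).
Check u = -1: the terms are on the order of 1/n², so the series converges absolutely by comparison with the p-series (p = 2 > 1).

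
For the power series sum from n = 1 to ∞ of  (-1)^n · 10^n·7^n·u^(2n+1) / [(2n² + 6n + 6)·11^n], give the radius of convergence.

R = √770/70

Apply the ratio test: |a_{n+1}| / |a_n| = [(2n² + 6n + 6)/(2(n+1)² + 6(n+1) + 6)] · 10·7/11, which tends to 70/11 as n → ∞.
Since the exponent of u increases by 2 each term, convergence requires |u|² < 11/70, hence R = √770/70.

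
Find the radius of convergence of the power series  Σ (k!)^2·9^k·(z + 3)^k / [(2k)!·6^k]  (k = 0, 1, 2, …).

The ratio of consecutive coefficients is (k+1)²/[(2k+1)·(2k+2)] · 9/6 → 3/8.
Hence the series converges for |z + 3| < 1/(3/8) = 8/3, so the radius of convergence is 8/3.

R = 8/3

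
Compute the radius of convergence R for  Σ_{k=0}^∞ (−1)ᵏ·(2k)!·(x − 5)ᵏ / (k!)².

Ratio test: |a_{k+1}/a_k| = (2k+1)·(2k+2)/(k+1)² → 4 as k → ∞.
The series converges when 4 · |x − 5| < 1, giving R = 1/4.

R = 1/4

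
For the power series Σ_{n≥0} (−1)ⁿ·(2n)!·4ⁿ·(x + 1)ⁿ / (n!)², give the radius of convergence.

By the ratio test, |a_{n+1}/a_n| = (2n+1)·(2n+2)/(n+1)² · 4 → 16.
Hence the series converges for |x + 1| < 1/(16) = 1/16, so the radius of convergence is 1/16.

R = 1/16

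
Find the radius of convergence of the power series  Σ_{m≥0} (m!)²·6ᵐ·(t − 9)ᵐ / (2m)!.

R = 2/3

Apply the ratio test: |a_{m+1}| / |a_m| = (m+1)²/[(2m+1)·(2m+2)] · 6, which tends to 3/2 as m → ∞.
The series converges when 3/2 · |t − 9| < 1, giving R = 2/3.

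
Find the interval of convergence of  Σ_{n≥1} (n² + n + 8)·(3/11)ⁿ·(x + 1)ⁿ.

(-14/3, 8/3)

Ratio test: |a_{n+1}/a_n| = [((n+1)² + (n+1) + 8)/(n² + n + 8)] · 3/11 → 3/11 as n → ∞.
The series converges when 3/11 · |x + 1| < 1, giving R = 11/3.
Endpoint x = 8/3: the terms have absolute value of order n², which does not tend to 0, so the series diverges by the divergence test.
When x = -14/3, the n-th term does not approach 0; divergence by the term test.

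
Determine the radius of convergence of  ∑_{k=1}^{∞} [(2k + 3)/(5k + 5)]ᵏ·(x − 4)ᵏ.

R = 5/2

Root test: |a_k|^(1/k) = (2k + 3)/(5k + 5) → 2/5.
The series converges when 2/5 · |x − 4| < 1, giving R = 5/2.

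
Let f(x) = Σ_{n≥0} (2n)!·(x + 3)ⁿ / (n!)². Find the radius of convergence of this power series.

R = 1/4

By the ratio test, |a_{n+1}/a_n| = (2n+1)·(2n+2)/(n+1)² → 4.
The series converges when 4 · |x + 3| < 1, giving R = 1/4.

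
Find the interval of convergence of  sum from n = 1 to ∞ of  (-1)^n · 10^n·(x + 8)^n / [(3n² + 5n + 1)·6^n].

[-43/5, -37/5]

The ratio of consecutive coefficients is [(3n² + 5n + 1)/(3(n+1)² + 5(n+1) + 1)] · 10/6 → 5/3.
Hence the series converges for |x + 8| < 1/(5/3) = 3/5, so the radius of convergence is 3/5.
Endpoint x = -37/5: absolute convergence follows by limit comparison with Σ 1/n².
When x = -43/5, absolute convergence follows by limit comparison with Σ 1/n².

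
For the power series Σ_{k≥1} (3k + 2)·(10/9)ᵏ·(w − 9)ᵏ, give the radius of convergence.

R = 9/10

Apply the ratio test: |a_{k+1}| / |a_k| = [(3(k+1) + 2)/(3k + 2)] · 10/9, which tends to 10/9 as k → ∞.
Thus R = 1/(10/9) = 9/10.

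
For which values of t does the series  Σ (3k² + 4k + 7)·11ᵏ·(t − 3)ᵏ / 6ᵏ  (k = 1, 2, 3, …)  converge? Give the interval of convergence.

The ratio of consecutive coefficients is [(3(k+1)² + 4(k+1) + 7)/(3k² + 4k + 7)] · 11/6 → 11/6.
Convergence for |t − 3| · 11/6 < 1, i.e. |t − 3| < 6/11. So R = 6/11.
When t = 39/11, the terms have absolute value of order k², which does not tend to 0, so the series diverges by the divergence test.
Endpoint t = 27/11: the terms do not tend to 0, so the series diverges.

(27/11, 39/11)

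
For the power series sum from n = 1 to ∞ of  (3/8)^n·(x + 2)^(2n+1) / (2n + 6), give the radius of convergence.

Apply the ratio test: |a_{n+1}| / |a_n| = [(2n + 6)/(2(n+1) + 6)] · 3/8, which tends to 3/8 as n → ∞.
Writing y = (x + 2)², the series in y has radius 8/3, so |x + 2| < √(8/3) and R = 2√6/3.

R = 2√6/3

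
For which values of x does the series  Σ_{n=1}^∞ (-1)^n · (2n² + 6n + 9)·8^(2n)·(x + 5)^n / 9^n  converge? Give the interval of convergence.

The ratio of consecutive coefficients is [(2(n+1)² + 6(n+1) + 9)/(2n² + 6n + 9)] · 64/9 → 64/9.
Thus R = 1/(64/9) = 9/64.
When x = -311/64, the n-th term does not approach 0; divergence by the term test.
When x = -329/64, the n-th term does not approach 0; divergence by the term test.

(-329/64, -311/64)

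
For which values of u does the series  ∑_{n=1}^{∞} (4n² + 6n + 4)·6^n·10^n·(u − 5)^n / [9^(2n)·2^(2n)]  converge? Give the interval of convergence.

(-2/5, 52/5)

Apply the ratio test: |a_{n+1}| / |a_n| = [(4(n+1)² + 6(n+1) + 4)/(4n² + 6n + 4)] · 6·10/(81·4), which tends to 5/27 as n → ∞.
The series converges when 5/27 · |u − 5| < 1, giving R = 27/5.
When u = 52/5, the terms do not tend to 0, so the series diverges.
At u = -2/5: the terms have absolute value of order n², which does not tend to 0, so the series diverges by the divergence test.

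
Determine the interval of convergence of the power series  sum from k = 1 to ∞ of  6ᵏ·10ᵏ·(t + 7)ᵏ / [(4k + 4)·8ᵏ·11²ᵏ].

[-347/15, 137/15)

Ratio test: |a_{k+1}/a_k| = [(4k + 4)/(4(k+1) + 4)] · 6·10/(8·121) → 15/242 as k → ∞.
The series converges when 15/242 · |t + 7| < 1, giving R = 242/15.
At t = 137/15: comparison with the harmonic series Σ 1/k shows the series diverges.
Check t = -347/15: the terms alternate in sign and decrease monotonically to 0 in absolute value (size ~ c/k), so the alternating series test gives convergence.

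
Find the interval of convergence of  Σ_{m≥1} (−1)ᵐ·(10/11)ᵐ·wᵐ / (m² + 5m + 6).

By the ratio test, |a_{m+1}/a_m| = [(m² + 5m + 6)/((m+1)² + 5(m+1) + 6)] · 10/11 → 10/11.
Convergence for |w| · 10/11 < 1, i.e. |w| < 11/10. So R = 11/10.
Endpoint w = 11/10: absolute convergence follows by limit comparison with Σ 1/m².
Endpoint w = -11/10: the terms are on the order of 1/m², so the series converges absolutely by comparison with the p-series (p = 2 > 1).

[-11/10, 11/10]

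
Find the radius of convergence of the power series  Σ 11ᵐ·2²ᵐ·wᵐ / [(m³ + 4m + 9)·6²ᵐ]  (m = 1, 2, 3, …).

The ratio of consecutive coefficients is [(m³ + 4m + 9)/((m+1)³ + 4(m+1) + 9)] · 11·4/36 → 11/9.
Thus R = 1/(11/9) = 9/11.

R = 9/11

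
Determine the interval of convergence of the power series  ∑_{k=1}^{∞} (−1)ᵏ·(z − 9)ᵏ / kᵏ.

(−∞, ∞)

Applying the root test, |a_k|^(1/k) = 1/k → 0.
Since the k-th root of |a_k| tends to 0, the series converges for all real z; R = ∞.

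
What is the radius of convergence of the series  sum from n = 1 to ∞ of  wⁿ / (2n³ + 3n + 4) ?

By the ratio test, |a_{n+1}/a_n| = (2n³ + 3n + 4)/(2(n+1)³ + 3(n+1) + 4) → 1.
Hence R = 1.

R = 1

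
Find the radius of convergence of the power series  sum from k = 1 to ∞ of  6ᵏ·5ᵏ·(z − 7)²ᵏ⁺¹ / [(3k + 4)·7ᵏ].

Apply the ratio test: |a_{k+1}| / |a_k| = [(3k + 4)/(3(k+1) + 4)] · 6·5/7, which tends to 30/7 as k → ∞.
Writing y = (z − 7)², the series in y has radius 7/30, so |z − 7| < √(7/30) and R = √210/30.

R = √210/30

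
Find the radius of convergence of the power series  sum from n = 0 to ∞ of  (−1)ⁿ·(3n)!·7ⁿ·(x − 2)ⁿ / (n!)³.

The ratio of consecutive coefficients is (3n+1)·(3n+2)·(3n+3)/(n+1)³ · 7 → 189.
Convergence for |x − 2| · 189 < 1, i.e. |x − 2| < 1/189. So R = 1/189.

R = 1/189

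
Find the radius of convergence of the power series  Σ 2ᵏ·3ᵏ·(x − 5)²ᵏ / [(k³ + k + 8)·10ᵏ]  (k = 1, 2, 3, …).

R = √15/3

Apply the ratio test: |a_{k+1}| / |a_k| = [(k³ + k + 8)/((k+1)³ + (k+1) + 8)] · 2·3/10, which tends to 3/5 as k → ∞.
Successive powers of (x − 5) differ by 2, so the series converges when |x − 5|² · 3/5 < 1, i.e. |x − 5| < √(5/3). So R = √15/3.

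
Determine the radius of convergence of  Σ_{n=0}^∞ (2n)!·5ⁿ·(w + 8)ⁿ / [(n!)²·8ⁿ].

Apply the ratio test: |a_{n+1}| / |a_n| = (2n+1)·(2n+2)/(n+1)² · 5/8, which tends to 5/2 as n → ∞.
Hence the series converges for |w + 8| < 1/(5/2) = 2/5, so the radius of convergence is 2/5.

R = 2/5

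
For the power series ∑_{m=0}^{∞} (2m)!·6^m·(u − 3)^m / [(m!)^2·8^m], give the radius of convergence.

The ratio of consecutive coefficients is (2m+1)·(2m+2)/(m+1)² · 6/8 → 3.
The series converges when 3 · |u − 3| < 1, giving R = 1/3.

R = 1/3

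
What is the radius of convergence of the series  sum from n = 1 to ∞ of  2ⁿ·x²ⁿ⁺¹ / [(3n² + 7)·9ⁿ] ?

Apply the ratio test: |a_{n+1}| / |a_n| = [(3n² + 7)/(3(n+1)² + 7)] · 2/9, which tends to 2/9 as n → ∞.
Successive powers of x differ by 2, so the series converges when |x|² · 2/9 < 1, i.e. |x| < √(9/2). So R = 3√2/2.

R = 3√2/2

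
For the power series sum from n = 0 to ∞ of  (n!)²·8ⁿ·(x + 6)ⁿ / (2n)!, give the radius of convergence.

By the ratio test, |a_{n+1}/a_n| = (n+1)²/[(2n+1)·(2n+2)] · 8 → 2.
Hence the series converges for |x + 6| < 1/(2) = 1/2, so the radius of convergence is 1/2.

R = 1/2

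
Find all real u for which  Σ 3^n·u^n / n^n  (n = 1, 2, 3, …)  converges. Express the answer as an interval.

(−∞, ∞)

By the Cauchy root test, |a_n|^(1/n) = 3/n → 0.
Since the n-th root of |a_n| tends to 0, the series converges for all real u; R = ∞.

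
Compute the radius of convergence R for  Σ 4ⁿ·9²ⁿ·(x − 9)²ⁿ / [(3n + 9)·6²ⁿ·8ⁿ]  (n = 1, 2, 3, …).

R = 2√2/3

By the ratio test, |a_{n+1}/a_n| = [(3n + 9)/(3(n+1) + 9)] · 4·81/(36·8) → 9/8.
Since the exponent of (x − 9) increases by 2 each term, convergence requires |x − 9|² < 8/9, hence R = 2√2/3.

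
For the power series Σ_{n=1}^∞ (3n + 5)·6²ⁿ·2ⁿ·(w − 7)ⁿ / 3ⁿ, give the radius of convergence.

R = 1/24

Ratio test: |a_{n+1}/a_n| = [(3(n+1) + 5)/(3n + 5)] · 36·2/3 → 24 as n → ∞.
The series converges when 24 · |w − 7| < 1, giving R = 1/24.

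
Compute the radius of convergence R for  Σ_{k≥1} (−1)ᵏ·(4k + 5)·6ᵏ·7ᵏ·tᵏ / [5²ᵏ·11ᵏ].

R = 275/42

By the ratio test, |a_{k+1}/a_k| = [(4(k+1) + 5)/(4k + 5)] · 6·7/(25·11) → 42/275.
The series converges when 42/275 · |t| < 1, giving R = 275/42.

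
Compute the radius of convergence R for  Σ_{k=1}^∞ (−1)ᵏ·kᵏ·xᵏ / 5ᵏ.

By the Cauchy root test, |a_k|^(1/k) = k/5 → ∞.
Since the k-th root of |a_k| is unbounded, the series converges only at x = 0; R = 0.

R = 0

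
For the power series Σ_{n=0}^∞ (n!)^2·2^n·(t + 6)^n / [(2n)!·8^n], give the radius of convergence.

R = 16

By the ratio test, |a_{n+1}/a_n| = (n+1)²/[(2n+1)·(2n+2)] · 2/8 → 1/16.
The series converges when 1/16 · |t + 6| < 1, giving R = 16.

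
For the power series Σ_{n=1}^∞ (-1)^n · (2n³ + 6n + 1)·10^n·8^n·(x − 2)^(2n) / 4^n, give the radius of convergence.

Apply the ratio test: |a_{n+1}| / |a_n| = [(2(n+1)³ + 6(n+1) + 1)/(2n³ + 6n + 1)] · 10·8/4, which tends to 20 as n → ∞.
Successive powers of (x − 2) differ by 2, so the series converges when |x − 2|² · 20 < 1, i.e. |x − 2| < √(1/20). So R = √5/10.

R = √5/10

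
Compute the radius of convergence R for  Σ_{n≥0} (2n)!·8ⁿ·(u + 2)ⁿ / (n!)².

R = 1/32

Apply the ratio test: |a_{n+1}| / |a_n| = (2n+1)·(2n+2)/(n+1)² · 8, which tends to 32 as n → ∞.
Thus R = 1/(32) = 1/32.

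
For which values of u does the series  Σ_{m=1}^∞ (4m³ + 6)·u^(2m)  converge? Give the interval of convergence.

(-1, 1)

Ratio test: |a_{m+1}/a_m| = (4(m+1)³ + 6)/(4m³ + 6) → 1 as m → ∞.
Since the exponent of u increases by 2 each term, convergence requires |u|² < 1, hence R = 1.
At u = 1: the terms have absolute value of order m³, which does not tend to 0, so the series diverges by the divergence test.
At u = -1: the m-th term does not approach 0; divergence by the term test.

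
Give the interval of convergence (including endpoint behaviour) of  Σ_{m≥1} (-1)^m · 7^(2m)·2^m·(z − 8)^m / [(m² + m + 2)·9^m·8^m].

[356/49, 428/49]

Apply the ratio test: |a_{m+1}| / |a_m| = [(m² + m + 2)/((m+1)² + (m+1) + 2)] · 49·2/(9·8), which tends to 49/36 as m → ∞.
Hence the series converges for |z − 8| < 1/(49/36) = 36/49, so the radius of convergence is 36/49.
At z = 428/49: the terms are on the order of 1/m², so the series converges absolutely by comparison with the p-series (p = 2 > 1).
Endpoint z = 356/49: the series is dominated by a constant times Σ 1/m², which converges (p = 2 > 1).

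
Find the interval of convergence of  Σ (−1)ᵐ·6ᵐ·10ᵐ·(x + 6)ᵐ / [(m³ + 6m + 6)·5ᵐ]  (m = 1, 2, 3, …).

[-73/12, -71/12]

Ratio test: |a_{m+1}/a_m| = [(m³ + 6m + 6)/((m+1)³ + 6(m+1) + 6)] · 6·10/5 → 12 as m → ∞.
The series converges when 12 · |x + 6| < 1, giving R = 1/12.
At x = -71/12: absolute convergence follows by limit comparison with Σ 1/m³.
Endpoint x = -73/12: the series is dominated by a constant times Σ 1/m³, which converges (p = 3 > 1).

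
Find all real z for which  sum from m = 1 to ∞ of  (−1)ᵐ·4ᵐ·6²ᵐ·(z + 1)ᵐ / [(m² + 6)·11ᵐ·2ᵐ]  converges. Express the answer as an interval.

Ratio test: |a_{m+1}/a_m| = [(m² + 6)/((m+1)² + 6)] · 4·36/(11·2) → 72/11 as m → ∞.
Convergence for |z + 1| · 72/11 < 1, i.e. |z + 1| < 11/72. So R = 11/72.
Check z = -61/72: the series is dominated by a constant times Σ 1/m², which converges (p = 2 > 1).
Check z = -83/72: the terms are on the order of 1/m², so the series converges absolutely by comparison with the p-series (p = 2 > 1).

[-83/72, -61/72]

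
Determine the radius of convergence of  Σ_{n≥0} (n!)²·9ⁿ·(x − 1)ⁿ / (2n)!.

R = 4/9

By the ratio test, |a_{n+1}/a_n| = (n+1)²/[(2n+1)·(2n+2)] · 9 → 9/4.
The series converges when 9/4 · |x − 1| < 1, giving R = 4/9.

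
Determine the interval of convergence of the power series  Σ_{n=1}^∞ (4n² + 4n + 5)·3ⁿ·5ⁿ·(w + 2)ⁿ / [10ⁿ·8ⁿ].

Ratio test: |a_{n+1}/a_n| = [(4(n+1)² + 4(n+1) + 5)/(4n² + 4n + 5)] · 3·5/(10·8) → 3/16 as n → ∞.
Hence the series converges for |w + 2| < 1/(3/16) = 16/3, so the radius of convergence is 16/3.
When w = 10/3, the n-th term does not approach 0; divergence by the term test.
Endpoint w = -22/3: the terms have absolute value of order n², which does not tend to 0, so the series diverges by the divergence test.

(-22/3, 10/3)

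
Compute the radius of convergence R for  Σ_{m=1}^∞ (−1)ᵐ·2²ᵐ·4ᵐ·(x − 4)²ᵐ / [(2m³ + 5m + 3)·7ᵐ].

R = √7/4

Apply the ratio test: |a_{m+1}| / |a_m| = [(2m³ + 5m + 3)/(2(m+1)³ + 5(m+1) + 3)] · 4·4/7, which tends to 16/7 as m → ∞.
Successive powers of (x − 4) differ by 2, so the series converges when |x − 4|² · 16/7 < 1, i.e. |x − 4| < √(7/16). So R = √7/4.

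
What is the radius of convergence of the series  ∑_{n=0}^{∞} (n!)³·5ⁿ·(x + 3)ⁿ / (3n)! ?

Apply the ratio test: |a_{n+1}| / |a_n| = (n+1)³/[(3n+1)·(3n+2)·(3n+3)] · 5, which tends to 5/27 as n → ∞.
Hence the series converges for |x + 3| < 1/(5/27) = 27/5, so the radius of convergence is 27/5.

R = 27/5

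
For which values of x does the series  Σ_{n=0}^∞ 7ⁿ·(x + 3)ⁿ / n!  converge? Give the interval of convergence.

(−∞, ∞)

The ratio of consecutive coefficients is 7 · 1/(n+1) → 0.
The ratio tends to 0 regardless of x, hence R = ∞.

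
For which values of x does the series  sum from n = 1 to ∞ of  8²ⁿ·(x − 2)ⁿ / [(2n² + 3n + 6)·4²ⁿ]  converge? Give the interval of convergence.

By the ratio test, |a_{n+1}/a_n| = [(2n² + 3n + 6)/(2(n+1)² + 3(n+1) + 6)] · 64/16 → 4.
Hence the series converges for |x − 2| < 1/(4) = 1/4, so the radius of convergence is 1/4.
At x = 9/4: absolute convergence follows by limit comparison with Σ 1/n².
At x = 7/4: the terms are on the order of 1/n², so the series converges absolutely by comparison with the p-series (p = 2 > 1).

[7/4, 9/4]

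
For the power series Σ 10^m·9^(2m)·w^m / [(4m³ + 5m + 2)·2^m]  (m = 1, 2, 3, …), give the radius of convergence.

R = 1/405

Apply the ratio test: |a_{m+1}| / |a_m| = [(4m³ + 5m + 2)/(4(m+1)³ + 5(m+1) + 2)] · 10·81/2, which tends to 405 as m → ∞.
Thus R = 1/(405) = 1/405.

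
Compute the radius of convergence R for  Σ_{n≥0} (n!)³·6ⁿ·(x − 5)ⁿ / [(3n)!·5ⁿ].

R = 45/2

Ratio test: |a_{n+1}/a_n| = (n+1)³/[(3n+1)·(3n+2)·(3n+3)] · 6/5 → 2/45 as n → ∞.
Convergence for |x − 5| · 2/45 < 1, i.e. |x − 5| < 45/2. So R = 45/2.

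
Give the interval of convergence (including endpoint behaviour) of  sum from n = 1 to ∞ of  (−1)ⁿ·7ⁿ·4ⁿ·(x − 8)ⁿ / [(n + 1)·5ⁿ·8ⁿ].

(46/7, 66/7]

By the ratio test, |a_{n+1}/a_n| = [(n + 1)/((n+1) + 1)] · 7·4/(5·8) → 7/10.
The series converges when 7/10 · |x − 8| < 1, giving R = 10/7.
When x = 66/7, an alternating series whose terms decrease to 0 in absolute value, so it converges by the Leibniz criterion.
At x = 46/7: comparison with the harmonic series Σ 1/n shows the series diverges.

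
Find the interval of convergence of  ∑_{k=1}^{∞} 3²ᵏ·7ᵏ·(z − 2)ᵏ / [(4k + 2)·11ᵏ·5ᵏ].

Apply the ratio test: |a_{k+1}| / |a_k| = [(4k + 2)/(4(k+1) + 2)] · 9·7/(11·5), which tends to 63/55 as k → ∞.
Thus R = 1/(63/55) = 55/63.
Endpoint z = 181/63: the terms are asymptotic to a nonzero constant times 1/k, so the series diverges by limit comparison with Σ 1/k.
Check z = 71/63: an alternating series whose terms decrease to 0 in absolute value, so it converges by the Leibniz criterion.

[71/63, 181/63)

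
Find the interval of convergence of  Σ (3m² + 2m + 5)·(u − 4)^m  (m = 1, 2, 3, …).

The ratio of consecutive coefficients is (3(m+1)² + 2(m+1) + 5)/(3m² + 2m + 5) → 1.
Hence R = 1.
At u = 5: the terms do not tend to 0, so the series diverges.
Endpoint u = 3: the terms have absolute value of order m², which does not tend to 0, so the series diverges by the divergence test.

(3, 5)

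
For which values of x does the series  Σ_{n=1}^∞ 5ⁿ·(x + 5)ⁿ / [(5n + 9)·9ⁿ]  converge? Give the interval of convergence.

By the ratio test, |a_{n+1}/a_n| = [(5n + 9)/(5(n+1) + 9)] · 5/9 → 5/9.
Hence the series converges for |x + 5| < 1/(5/9) = 9/5, so the radius of convergence is 9/5.
When x = -16/5, the terms are asymptotic to a nonzero constant times 1/n, so the series diverges by limit comparison with Σ 1/n.
Endpoint x = -34/5: convergence follows from the alternating series test (terms decrease monotonically to 0).

[-34/5, -16/5)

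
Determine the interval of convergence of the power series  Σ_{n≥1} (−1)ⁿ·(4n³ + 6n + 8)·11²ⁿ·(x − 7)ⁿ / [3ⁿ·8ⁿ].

(823/121, 871/121)

Ratio test: |a_{n+1}/a_n| = [(4(n+1)³ + 6(n+1) + 8)/(4n³ + 6n + 8)] · 121/(3·8) → 121/24 as n → ∞.
Thus R = 1/(121/24) = 24/121.
Check x = 871/121: the terms do not tend to 0, so the series diverges.
When x = 823/121, the terms do not tend to 0, so the series diverges.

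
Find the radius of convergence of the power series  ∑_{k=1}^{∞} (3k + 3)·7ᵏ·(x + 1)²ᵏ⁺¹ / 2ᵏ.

The ratio of consecutive coefficients is [(3(k+1) + 3)/(3k + 3)] · 7/2 → 7/2.
Successive powers of (x + 1) differ by 2, so the series converges when |x + 1|² · 7/2 < 1, i.e. |x + 1| < √(2/7). So R = √14/7.

R = √14/7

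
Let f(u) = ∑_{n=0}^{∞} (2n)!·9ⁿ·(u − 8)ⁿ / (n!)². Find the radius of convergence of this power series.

R = 1/36

By the ratio test, |a_{n+1}/a_n| = (2n+1)·(2n+2)/(n+1)² · 9 → 36.
Thus R = 1/(36) = 1/36.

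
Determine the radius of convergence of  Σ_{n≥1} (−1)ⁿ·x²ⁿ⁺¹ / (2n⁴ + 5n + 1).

By the ratio test, |a_{n+1}/a_n| = (2n⁴ + 5n + 1)/(2(n+1)⁴ + 5(n+1) + 1) → 1.
Writing y = x², the series in y has radius 1, so |x| < √(1) = 1 and R = 1.

R = 1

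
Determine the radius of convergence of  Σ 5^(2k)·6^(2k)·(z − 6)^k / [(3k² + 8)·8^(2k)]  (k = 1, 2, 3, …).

R = 16/225

Apply the ratio test: |a_{k+1}| / |a_k| = [(3k² + 8)/(3(k+1)² + 8)] · 25·36/64, which tends to 225/16 as k → ∞.
The series converges when 225/16 · |z − 6| < 1, giving R = 16/225.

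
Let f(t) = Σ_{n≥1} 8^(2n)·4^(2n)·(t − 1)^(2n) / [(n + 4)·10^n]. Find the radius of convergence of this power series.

R = √10/32

Ratio test: |a_{n+1}/a_n| = [(n + 4)/((n+1) + 4)] · 64·16/10 → 512/5 as n → ∞.
Since the exponent of (t − 1) increases by 2 each term, convergence requires |t − 1|² < 5/512, hence R = √10/32.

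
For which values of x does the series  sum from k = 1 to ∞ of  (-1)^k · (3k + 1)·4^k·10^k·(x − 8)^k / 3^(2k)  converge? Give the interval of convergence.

By the ratio test, |a_{k+1}/a_k| = [(3(k+1) + 1)/(3k + 1)] · 4·10/9 → 40/9.
The series converges when 40/9 · |x − 8| < 1, giving R = 9/40.
Check x = 329/40: the k-th term does not approach 0; divergence by the term test.
Check x = 311/40: the k-th term does not approach 0; divergence by the term test.

(311/40, 329/40)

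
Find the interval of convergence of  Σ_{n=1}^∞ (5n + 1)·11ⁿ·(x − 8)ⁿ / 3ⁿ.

(85/11, 91/11)

Ratio test: |a_{n+1}/a_n| = [(5(n+1) + 1)/(5n + 1)] · 11/3 → 11/3 as n → ∞.
Convergence for |x − 8| · 11/3 < 1, i.e. |x − 8| < 3/11. So R = 3/11.
Endpoint x = 91/11: the terms have absolute value of order n, which does not tend to 0, so the series diverges by the divergence test.
When x = 85/11, the terms have absolute value of order n, which does not tend to 0, so the series diverges by the divergence test.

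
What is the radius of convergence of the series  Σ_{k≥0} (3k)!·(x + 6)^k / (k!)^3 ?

The ratio of consecutive coefficients is (3k+1)·(3k+2)·(3k+3)/(k+1)³ → 27.
Thus R = 1/(27) = 1/27.

R = 1/27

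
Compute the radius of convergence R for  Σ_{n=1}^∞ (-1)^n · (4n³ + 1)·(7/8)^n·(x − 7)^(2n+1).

R = 2√14/7

By the ratio test, |a_{n+1}/a_n| = [(4(n+1)³ + 1)/(4n³ + 1)] · 7/8 → 7/8.
Successive powers of (x − 7) differ by 2, so the series converges when |x − 7|² · 7/8 < 1, i.e. |x − 7| < √(8/7). So R = 2√14/7.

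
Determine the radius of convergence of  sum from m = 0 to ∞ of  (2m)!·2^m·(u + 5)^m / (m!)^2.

By the ratio test, |a_{m+1}/a_m| = (2m+1)·(2m+2)/(m+1)² · 2 → 8.
Hence the series converges for |u + 5| < 1/(8) = 1/8, so the radius of convergence is 1/8.

R = 1/8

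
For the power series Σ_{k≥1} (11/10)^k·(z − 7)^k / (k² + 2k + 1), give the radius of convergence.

Ratio test: |a_{k+1}/a_k| = [(k² + 2k + 1)/((k+1)² + 2(k+1) + 1)] · 11/10 → 11/10 as k → ∞.
The series converges when 11/10 · |z − 7| < 1, giving R = 10/11.

R = 10/11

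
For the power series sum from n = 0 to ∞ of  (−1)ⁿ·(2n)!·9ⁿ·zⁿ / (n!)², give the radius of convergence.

Ratio test: |a_{n+1}/a_n| = (2n+1)·(2n+2)/(n+1)² · 9 → 36 as n → ∞.
Thus R = 1/(36) = 1/36.

R = 1/36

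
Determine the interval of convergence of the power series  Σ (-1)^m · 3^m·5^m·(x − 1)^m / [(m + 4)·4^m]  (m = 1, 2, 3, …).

Ratio test: |a_{m+1}/a_m| = [(m + 4)/((m+1) + 4)] · 3·5/4 → 15/4 as m → ∞.
Hence the series converges for |x − 1| < 1/(15/4) = 4/15, so the radius of convergence is 4/15.
When x = 19/15, the terms alternate in sign and decrease monotonically to 0 in absolute value (size ~ c/m), so the alternating series test gives convergence.
At x = 11/15: the terms behave like c/m; limit comparison with the harmonic series gives divergence.

(11/15, 19/15]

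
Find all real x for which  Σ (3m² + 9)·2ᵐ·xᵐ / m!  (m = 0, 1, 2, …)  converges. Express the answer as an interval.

(−∞, ∞)

The ratio of consecutive coefficients is (3(m+1)² + 9)/(3m² + 9) · 2 · 1/(m+1) → 0.
Since the limit is 0 < 1 for every x, the series converges on all of ℝ and R = ∞.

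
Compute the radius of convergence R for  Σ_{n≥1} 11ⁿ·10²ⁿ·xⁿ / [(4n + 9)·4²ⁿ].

By the ratio test, |a_{n+1}/a_n| = [(4n + 9)/(4(n+1) + 9)] · 11·100/16 → 275/4.
The series converges when 275/4 · |x| < 1, giving R = 4/275.

R = 4/275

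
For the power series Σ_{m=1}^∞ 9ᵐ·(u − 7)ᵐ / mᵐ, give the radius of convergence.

By the Cauchy root test, |a_m|^(1/m) = 9/m → 0.
Since the m-th root of |a_m| tends to 0, the series converges for all real u; R = ∞.

R = ∞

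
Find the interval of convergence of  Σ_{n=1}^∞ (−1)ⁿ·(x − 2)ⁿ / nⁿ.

(−∞, ∞)

Root test: |a_n|^(1/n) = 1/n → 0.
Since the n-th root of |a_n| tends to 0, the series converges for all real x; R = ∞.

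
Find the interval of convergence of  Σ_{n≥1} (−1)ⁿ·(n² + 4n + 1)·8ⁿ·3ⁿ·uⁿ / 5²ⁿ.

(-25/24, 25/24)

By the ratio test, |a_{n+1}/a_n| = [((n+1)² + 4(n+1) + 1)/(n² + 4n + 1)] · 8·3/25 → 24/25.
Thus R = 1/(24/25) = 25/24.
At u = 25/24: the terms have absolute value of order n², which does not tend to 0, so the series diverges by the divergence test.
Endpoint u = -25/24: the n-th term does not approach 0; divergence by the term test.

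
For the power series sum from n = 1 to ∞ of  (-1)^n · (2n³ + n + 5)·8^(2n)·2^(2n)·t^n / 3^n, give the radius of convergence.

Apply the ratio test: |a_{n+1}| / |a_n| = [(2(n+1)³ + (n+1) + 5)/(2n³ + n + 5)] · 64·4/3, which tends to 256/3 as n → ∞.
Convergence for |t| · 256/3 < 1, i.e. |t| < 3/256. So R = 3/256.

R = 3/256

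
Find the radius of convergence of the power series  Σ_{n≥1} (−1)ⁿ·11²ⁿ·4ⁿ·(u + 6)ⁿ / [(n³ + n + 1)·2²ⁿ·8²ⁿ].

Ratio test: |a_{n+1}/a_n| = [(n³ + n + 1)/((n+1)³ + (n+1) + 1)] · 121·4/(4·64) → 121/64 as n → ∞.
Hence the series converges for |u + 6| < 1/(121/64) = 64/121, so the radius of convergence is 64/121.

R = 64/121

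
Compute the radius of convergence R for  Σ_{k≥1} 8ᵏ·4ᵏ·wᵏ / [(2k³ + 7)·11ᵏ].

Ratio test: |a_{k+1}/a_k| = [(2k³ + 7)/(2(k+1)³ + 7)] · 8·4/11 → 32/11 as k → ∞.
Thus R = 1/(32/11) = 11/32.

R = 11/32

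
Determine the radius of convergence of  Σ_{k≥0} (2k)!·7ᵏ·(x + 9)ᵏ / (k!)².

R = 1/28

By the ratio test, |a_{k+1}/a_k| = (2k+1)·(2k+2)/(k+1)² · 7 → 28.
The series converges when 28 · |x + 9| < 1, giving R = 1/28.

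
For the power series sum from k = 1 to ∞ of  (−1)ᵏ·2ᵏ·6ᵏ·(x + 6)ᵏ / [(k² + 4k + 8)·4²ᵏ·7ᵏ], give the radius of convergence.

R = 28/3

By the ratio test, |a_{k+1}/a_k| = [(k² + 4k + 8)/((k+1)² + 4(k+1) + 8)] · 2·6/(16·7) → 3/28.
Convergence for |x + 6| · 3/28 < 1, i.e. |x + 6| < 28/3. So R = 28/3.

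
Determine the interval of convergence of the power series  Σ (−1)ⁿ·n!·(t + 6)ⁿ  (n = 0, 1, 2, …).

By the ratio test, |a_{n+1}/a_n| = (n+1) → ∞.
The terms grow without bound for any (t + 6) ≠ 0, so R = 0 (convergence only at t = -6).

{-6}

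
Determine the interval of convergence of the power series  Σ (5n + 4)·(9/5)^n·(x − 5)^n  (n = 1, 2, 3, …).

Ratio test: |a_{n+1}/a_n| = [(5(n+1) + 4)/(5n + 4)] · 9/5 → 9/5 as n → ∞.
Convergence for |x − 5| · 9/5 < 1, i.e. |x − 5| < 5/9. So R = 5/9.
Check x = 50/9: the n-th term does not approach 0; divergence by the term test.
Check x = 40/9: the n-th term does not approach 0; divergence by the term test.

(40/9, 50/9)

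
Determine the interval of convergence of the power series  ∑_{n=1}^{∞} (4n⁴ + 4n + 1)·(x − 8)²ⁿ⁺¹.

Ratio test: |a_{n+1}/a_n| = (4(n+1)⁴ + 4(n+1) + 1)/(4n⁴ + 4n + 1) → 1 as n → ∞.
Writing y = (x − 8)², the series in y has radius 1, so |x − 8| < √(1) = 1 and R = 1.
When x = 9, the n-th term does not approach 0; divergence by the term test.
When x = 7, the terms do not tend to 0, so the series diverges.

(7, 9)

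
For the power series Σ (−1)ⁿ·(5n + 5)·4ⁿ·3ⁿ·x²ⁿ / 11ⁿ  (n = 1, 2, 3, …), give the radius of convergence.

By the ratio test, |a_{n+1}/a_n| = [(5(n+1) + 5)/(5n + 5)] · 4·3/11 → 12/11.
Writing y = x², the series in y has radius 11/12, so |x| < √(11/12) and R = √33/6.

R = √33/6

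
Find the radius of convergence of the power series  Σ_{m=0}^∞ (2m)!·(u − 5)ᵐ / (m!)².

By the ratio test, |a_{m+1}/a_m| = (2m+1)·(2m+2)/(m+1)² → 4.
The series converges when 4 · |u − 5| < 1, giving R = 1/4.

R = 1/4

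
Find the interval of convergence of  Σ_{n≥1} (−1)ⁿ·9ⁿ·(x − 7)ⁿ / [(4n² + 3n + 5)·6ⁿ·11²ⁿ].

Apply the ratio test: |a_{n+1}| / |a_n| = [(4n² + 3n + 5)/(4(n+1)² + 3(n+1) + 5)] · 9/(6·121), which tends to 3/242 as n → ∞.
Convergence for |x − 7| · 3/242 < 1, i.e. |x − 7| < 242/3. So R = 242/3.
Check x = 263/3: the terms are on the order of 1/n², so the series converges absolutely by comparison with the p-series (p = 2 > 1).
When x = -221/3, the series is dominated by a constant times Σ 1/n², which converges (p = 2 > 1).

[-221/3, 263/3]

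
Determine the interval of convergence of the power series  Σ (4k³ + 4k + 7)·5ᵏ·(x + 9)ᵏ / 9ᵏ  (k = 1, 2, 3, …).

Apply the ratio test: |a_{k+1}| / |a_k| = [(4(k+1)³ + 4(k+1) + 7)/(4k³ + 4k + 7)] · 5/9, which tends to 5/9 as k → ∞.
Thus R = 1/(5/9) = 9/5.
Endpoint x = -36/5: the k-th term does not approach 0; divergence by the term test.
Check x = -54/5: the k-th term does not approach 0; divergence by the term test.

(-54/5, -36/5)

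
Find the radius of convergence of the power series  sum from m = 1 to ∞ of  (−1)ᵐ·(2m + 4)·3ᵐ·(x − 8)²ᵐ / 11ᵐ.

By the ratio test, |a_{m+1}/a_m| = [(2(m+1) + 4)/(2m + 4)] · 3/11 → 3/11.
Successive powers of (x − 8) differ by 2, so the series converges when |x − 8|² · 3/11 < 1, i.e. |x − 8| < √(11/3). So R = √33/3.

R = √33/3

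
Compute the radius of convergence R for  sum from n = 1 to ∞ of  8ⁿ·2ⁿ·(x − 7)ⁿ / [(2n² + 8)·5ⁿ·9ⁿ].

R = 45/16

Ratio test: |a_{n+1}/a_n| = [(2n² + 8)/(2(n+1)² + 8)] · 8·2/(5·9) → 16/45 as n → ∞.
Convergence for |x − 7| · 16/45 < 1, i.e. |x − 7| < 45/16. So R = 45/16.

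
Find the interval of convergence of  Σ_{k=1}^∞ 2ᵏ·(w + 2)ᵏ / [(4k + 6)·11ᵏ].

Ratio test: |a_{k+1}/a_k| = [(4k + 6)/(4(k+1) + 6)] · 2/11 → 2/11 as k → ∞.
Convergence for |w + 2| · 2/11 < 1, i.e. |w + 2| < 11/2. So R = 11/2.
Endpoint w = 7/2: the terms behave like c/k; limit comparison with the harmonic series gives divergence.
Check w = -15/2: convergence follows from the alternating series test (terms decrease monotonically to 0).

[-15/2, 7/2)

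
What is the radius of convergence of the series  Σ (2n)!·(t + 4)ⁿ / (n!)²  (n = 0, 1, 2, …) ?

R = 1/4

The ratio of consecutive coefficients is (2n+1)·(2n+2)/(n+1)² → 4.
Hence the series converges for |t + 4| < 1/(4) = 1/4, so the radius of convergence is 1/4.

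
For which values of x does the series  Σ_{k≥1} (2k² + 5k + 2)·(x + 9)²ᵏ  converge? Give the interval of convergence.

(-10, -8)

Apply the ratio test: |a_{k+1}| / |a_k| = (2(k+1)² + 5(k+1) + 2)/(2k² + 5k + 2), which tends to 1 as k → ∞.
Since the exponent of (x + 9) increases by 2 each term, convergence requires |x + 9|² < 1, hence R = 1.
Endpoint x = -8: the k-th term does not approach 0; divergence by the term test.
Endpoint x = -10: the terms do not tend to 0, so the series diverges.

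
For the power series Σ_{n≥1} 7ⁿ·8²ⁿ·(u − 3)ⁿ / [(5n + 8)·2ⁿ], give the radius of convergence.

R = 1/224

The ratio of consecutive coefficients is [(5n + 8)/(5(n+1) + 8)] · 7·64/2 → 224.
The series converges when 224 · |u − 3| < 1, giving R = 1/224.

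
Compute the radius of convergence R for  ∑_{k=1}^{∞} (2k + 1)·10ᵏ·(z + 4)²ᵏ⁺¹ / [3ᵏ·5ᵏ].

R = √6/2

Ratio test: |a_{k+1}/a_k| = [(2(k+1) + 1)/(2k + 1)] · 10/(3·5) → 2/3 as k → ∞.
Writing y = (z + 4)², the series in y has radius 3/2, so |z + 4| < √(3/2) and R = √6/2.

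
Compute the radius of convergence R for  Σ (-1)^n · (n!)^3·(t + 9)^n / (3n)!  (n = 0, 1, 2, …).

Apply the ratio test: |a_{n+1}| / |a_n| = (n+1)³/[(3n+1)·(3n+2)·(3n+3)], which tends to 1/27 as n → ∞.
The series converges when 1/27 · |t + 9| < 1, giving R = 27.

R = 27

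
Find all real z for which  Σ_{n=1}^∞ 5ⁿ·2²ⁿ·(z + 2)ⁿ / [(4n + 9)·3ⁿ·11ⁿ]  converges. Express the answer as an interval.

[-73/20, -7/20)

By the ratio test, |a_{n+1}/a_n| = [(4n + 9)/(4(n+1) + 9)] · 5·4/(3·11) → 20/33.
The series converges when 20/33 · |z + 2| < 1, giving R = 33/20.
Endpoint z = -7/20: comparison with the harmonic series Σ 1/n shows the series diverges.
When z = -73/20, the terms alternate in sign and decrease monotonically to 0 in absolute value (size ~ c/n), so the alternating series test gives convergence.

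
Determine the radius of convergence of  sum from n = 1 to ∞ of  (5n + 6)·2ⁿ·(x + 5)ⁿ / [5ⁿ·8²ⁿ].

Apply the ratio test: |a_{n+1}| / |a_n| = [(5(n+1) + 6)/(5n + 6)] · 2/(5·64), which tends to 1/160 as n → ∞.
Hence the series converges for |x + 5| < 1/(1/160) = 160, so the radius of convergence is 160.

R = 160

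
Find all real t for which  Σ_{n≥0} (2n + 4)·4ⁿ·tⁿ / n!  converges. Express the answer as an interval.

By the ratio test, |a_{n+1}/a_n| = (2(n+1) + 4)/(2n + 4) · 4 · 1/(n+1) → 0.
The limit is 0, so the series converges for all t; R = ∞.

(−∞, ∞)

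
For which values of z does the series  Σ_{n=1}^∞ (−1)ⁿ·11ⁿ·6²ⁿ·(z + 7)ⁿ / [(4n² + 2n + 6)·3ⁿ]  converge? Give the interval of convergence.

[-925/132, -923/132]

By the ratio test, |a_{n+1}/a_n| = [(4n² + 2n + 6)/(4(n+1)² + 2(n+1) + 6)] · 11·36/3 → 132.
Hence the series converges for |z + 7| < 1/(132) = 1/132, so the radius of convergence is 1/132.
At z = -923/132: absolute convergence follows by limit comparison with Σ 1/n².
At z = -925/132: the terms are on the order of 1/n², so the series converges absolutely by comparison with the p-series (p = 2 > 1).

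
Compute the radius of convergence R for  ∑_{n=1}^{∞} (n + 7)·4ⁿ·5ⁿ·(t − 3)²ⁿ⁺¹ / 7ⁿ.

The ratio of consecutive coefficients is [((n+1) + 7)/(n + 7)] · 4·5/7 → 20/7.
Writing y = (t − 3)², the series in y has radius 7/20, so |t − 3| < √(7/20) and R = √35/10.

R = √35/10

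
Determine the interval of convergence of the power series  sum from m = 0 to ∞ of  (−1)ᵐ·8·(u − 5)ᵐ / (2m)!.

(−∞, ∞)

By the ratio test, |a_{m+1}/a_m| = 8/8 · 1/[(2m+1)·(2m+2)] → 0.
Since the limit is 0 < 1 for every u, the series converges on all of ℝ and R = ∞.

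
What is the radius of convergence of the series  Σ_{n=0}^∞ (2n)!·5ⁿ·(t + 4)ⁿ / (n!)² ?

Apply the ratio test: |a_{n+1}| / |a_n| = (2n+1)·(2n+2)/(n+1)² · 5, which tends to 20 as n → ∞.
Thus R = 1/(20) = 1/20.

R = 1/20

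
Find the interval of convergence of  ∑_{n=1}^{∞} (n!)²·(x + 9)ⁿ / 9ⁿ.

The ratio of consecutive coefficients is (n+1)² · 1/9 → ∞.
The terms grow without bound for any (x + 9) ≠ 0, so R = 0 (convergence only at x = -9).

{-9}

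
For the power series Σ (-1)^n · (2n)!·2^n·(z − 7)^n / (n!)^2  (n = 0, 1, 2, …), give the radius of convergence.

R = 1/8

The ratio of consecutive coefficients is (2n+1)·(2n+2)/(n+1)² · 2 → 8.
Convergence for |z − 7| · 8 < 1, i.e. |z − 7| < 1/8. So R = 1/8.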